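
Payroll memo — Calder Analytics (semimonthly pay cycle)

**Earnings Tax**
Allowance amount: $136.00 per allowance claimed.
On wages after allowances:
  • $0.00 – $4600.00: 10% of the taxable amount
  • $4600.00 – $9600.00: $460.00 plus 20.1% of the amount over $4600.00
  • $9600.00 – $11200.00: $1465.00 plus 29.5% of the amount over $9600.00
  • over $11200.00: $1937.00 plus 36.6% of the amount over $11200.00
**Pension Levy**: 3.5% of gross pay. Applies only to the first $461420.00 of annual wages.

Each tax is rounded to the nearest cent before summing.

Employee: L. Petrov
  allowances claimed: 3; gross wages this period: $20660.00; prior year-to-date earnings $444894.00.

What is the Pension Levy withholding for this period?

$578.41

Pension Levy: cap $461420.00 − YTD $444894.00 = $16526.00 subject; 3.5% × $16526.00 = $578.41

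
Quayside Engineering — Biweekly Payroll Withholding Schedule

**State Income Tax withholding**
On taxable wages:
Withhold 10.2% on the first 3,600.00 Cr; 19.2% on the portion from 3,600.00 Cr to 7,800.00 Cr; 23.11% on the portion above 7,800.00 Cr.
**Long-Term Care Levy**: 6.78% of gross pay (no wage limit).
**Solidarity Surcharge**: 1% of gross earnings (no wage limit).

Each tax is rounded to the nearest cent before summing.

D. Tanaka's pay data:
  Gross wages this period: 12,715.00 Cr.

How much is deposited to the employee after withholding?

State Income Tax: taxable = 12,715.00 Cr
  1,173.60 Cr + 23.11% × (12,715.00 Cr − 7,800.00 Cr) = 1,173.60 Cr + 23.11% × 4,915.00 Cr = 2,309.46 Cr
Long-Term Care Levy: 6.78% × 12,715.00 Cr = 862.08 Cr
Solidarity Surcharge: 1% × 12,715.00 Cr = 127.15 Cr
Total withheld: 2,309.46 Cr + 862.08 Cr + 127.15 Cr = 3,298.69 Cr
Net pay: 12,715.00 Cr − 3,298.69 Cr = 9,416.31 Cr

9,416.31 Cr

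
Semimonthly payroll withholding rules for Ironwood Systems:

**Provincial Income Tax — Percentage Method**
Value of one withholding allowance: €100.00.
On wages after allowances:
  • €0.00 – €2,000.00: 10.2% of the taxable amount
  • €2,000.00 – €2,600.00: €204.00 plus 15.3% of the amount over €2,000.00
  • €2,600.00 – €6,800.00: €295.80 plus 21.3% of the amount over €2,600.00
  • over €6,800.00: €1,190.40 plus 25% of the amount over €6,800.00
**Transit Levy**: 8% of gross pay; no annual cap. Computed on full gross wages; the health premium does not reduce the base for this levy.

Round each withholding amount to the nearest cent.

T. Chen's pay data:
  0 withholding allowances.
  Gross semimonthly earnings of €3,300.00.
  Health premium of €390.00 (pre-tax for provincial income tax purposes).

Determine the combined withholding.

Provincial Income Tax: taxable = €3,300.00 − €390.00 = €2,910.00
  €295.80 + 21.3% × (€2,910.00 − €2,600.00) = €295.80 + 21.3% × €310.00 = €361.83
Transit Levy: 8% × €3,300.00 = €264.00
Total: €361.83 + €264.00 = €625.83

€625.83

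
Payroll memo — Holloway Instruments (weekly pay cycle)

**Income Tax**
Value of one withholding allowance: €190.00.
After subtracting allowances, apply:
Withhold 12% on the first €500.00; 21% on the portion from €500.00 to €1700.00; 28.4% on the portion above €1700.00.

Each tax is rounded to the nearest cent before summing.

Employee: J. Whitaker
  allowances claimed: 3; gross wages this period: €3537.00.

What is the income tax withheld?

€671.83

Income Tax: taxable = €3537.00 − 3×€190.00 = €2967.00
  €312.00 + 28.4% × (€2967.00 − €1700.00) = €312.00 + 28.4% × €1267.00 = €671.83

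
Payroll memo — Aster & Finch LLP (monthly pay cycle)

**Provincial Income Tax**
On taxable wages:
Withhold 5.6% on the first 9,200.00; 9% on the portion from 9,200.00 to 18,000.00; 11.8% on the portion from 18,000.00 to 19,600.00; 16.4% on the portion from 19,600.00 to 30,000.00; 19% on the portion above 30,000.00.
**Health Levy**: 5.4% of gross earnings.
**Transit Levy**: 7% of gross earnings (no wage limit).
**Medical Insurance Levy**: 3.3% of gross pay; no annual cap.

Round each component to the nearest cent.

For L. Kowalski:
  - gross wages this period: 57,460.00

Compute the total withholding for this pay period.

Provincial Income Tax: taxable = 57,460.00
  3,201.60 + 19% × (57,460.00 − 30,000.00) = 3,201.60 + 19% × 27,460.00 = 8,419.00
Health Levy: 5.4% × 57,460.00 = 3,102.84
Transit Levy: 7% × 57,460.00 = 4,022.20
Medical Insurance Levy: 3.3% × 57,460.00 = 1,896.18
Total: 8,419.00 + 3,102.84 + 4,022.20 + 1,896.18 = 17,440.22

17,440.22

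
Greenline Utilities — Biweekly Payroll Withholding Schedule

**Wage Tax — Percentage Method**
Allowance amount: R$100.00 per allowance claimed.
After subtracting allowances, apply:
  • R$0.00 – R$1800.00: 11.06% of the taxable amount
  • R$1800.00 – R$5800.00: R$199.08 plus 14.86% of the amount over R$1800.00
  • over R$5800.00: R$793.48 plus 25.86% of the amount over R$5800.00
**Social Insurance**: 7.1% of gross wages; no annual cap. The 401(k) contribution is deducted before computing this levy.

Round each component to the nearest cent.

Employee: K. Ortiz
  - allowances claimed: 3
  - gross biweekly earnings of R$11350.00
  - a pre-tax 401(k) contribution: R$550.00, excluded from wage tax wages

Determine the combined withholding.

R$2775.70

Wage Tax: taxable = R$11350.00 − R$550.00 − 3×R$100.00 = R$10500.00
  R$793.48 + 25.86% × (R$10500.00 − R$5800.00) = R$793.48 + 25.86% × R$4700.00 = R$2008.90
Social Insurance: 7.1% × R$10800.00 = R$766.80
Total: R$2008.90 + R$766.80 = R$2775.70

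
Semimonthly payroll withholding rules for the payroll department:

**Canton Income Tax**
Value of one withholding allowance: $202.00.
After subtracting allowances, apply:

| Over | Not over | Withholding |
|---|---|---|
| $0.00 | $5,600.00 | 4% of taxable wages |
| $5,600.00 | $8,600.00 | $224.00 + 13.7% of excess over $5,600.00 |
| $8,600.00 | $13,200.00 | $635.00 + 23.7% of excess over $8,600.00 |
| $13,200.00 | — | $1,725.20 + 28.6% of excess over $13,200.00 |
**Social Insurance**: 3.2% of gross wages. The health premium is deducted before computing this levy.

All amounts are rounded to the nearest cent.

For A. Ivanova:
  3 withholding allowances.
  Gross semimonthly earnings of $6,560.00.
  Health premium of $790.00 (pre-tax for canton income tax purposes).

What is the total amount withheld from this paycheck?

$391.20

Canton Income Tax: taxable = $6,560.00 − $790.00 − 3×$202.00 = $5,164.00
  4% × $5,164.00 = $206.56
Social Insurance: 3.2% × $5,770.00 = $184.64
Total: $206.56 + $184.64 = $391.20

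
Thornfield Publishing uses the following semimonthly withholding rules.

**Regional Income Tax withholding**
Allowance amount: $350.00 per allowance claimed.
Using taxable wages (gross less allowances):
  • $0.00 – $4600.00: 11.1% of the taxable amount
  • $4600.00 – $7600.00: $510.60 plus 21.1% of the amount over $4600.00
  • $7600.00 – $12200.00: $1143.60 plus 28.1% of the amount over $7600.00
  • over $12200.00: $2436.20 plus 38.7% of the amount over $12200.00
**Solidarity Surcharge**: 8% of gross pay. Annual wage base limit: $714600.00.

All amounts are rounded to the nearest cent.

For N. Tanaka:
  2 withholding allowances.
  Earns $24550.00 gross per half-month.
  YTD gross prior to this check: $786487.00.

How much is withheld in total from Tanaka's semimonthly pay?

Regional Income Tax: taxable = $24550.00 − 2×$350.00 = $23850.00
  $2436.20 + 38.7% × ($23850.00 − $12200.00) = $2436.20 + 38.7% × $11650.00 = $6944.75
Solidarity Surcharge: YTD $786487.00 ≥ cap $714600.00 → $0.00
Total: $6944.75 + $0.00 = $6944.75

$6944.75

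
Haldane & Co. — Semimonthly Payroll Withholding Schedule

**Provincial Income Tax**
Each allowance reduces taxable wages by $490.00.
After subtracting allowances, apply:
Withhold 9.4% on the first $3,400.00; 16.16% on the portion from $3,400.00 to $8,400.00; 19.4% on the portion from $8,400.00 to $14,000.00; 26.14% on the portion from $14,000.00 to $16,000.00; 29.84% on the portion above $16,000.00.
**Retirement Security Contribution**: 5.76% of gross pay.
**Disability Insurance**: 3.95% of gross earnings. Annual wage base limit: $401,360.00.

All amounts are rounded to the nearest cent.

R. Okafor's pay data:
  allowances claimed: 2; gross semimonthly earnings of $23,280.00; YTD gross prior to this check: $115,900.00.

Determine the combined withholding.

Provincial Income Tax: taxable = $23,280.00 − 2×$490.00 = $22,300.00
  $2,736.80 + 29.84% × ($22,300.00 − $16,000.00) = $2,736.80 + 29.84% × $6,300.00 = $4,616.72
Retirement Security Contribution: 5.76% × $23,280.00 = $1,340.93
Disability Insurance: 3.95% × $23,280.00 = $919.56
Total: $4,616.72 + $1,340.93 + $919.56 = $6,877.21

$6,877.21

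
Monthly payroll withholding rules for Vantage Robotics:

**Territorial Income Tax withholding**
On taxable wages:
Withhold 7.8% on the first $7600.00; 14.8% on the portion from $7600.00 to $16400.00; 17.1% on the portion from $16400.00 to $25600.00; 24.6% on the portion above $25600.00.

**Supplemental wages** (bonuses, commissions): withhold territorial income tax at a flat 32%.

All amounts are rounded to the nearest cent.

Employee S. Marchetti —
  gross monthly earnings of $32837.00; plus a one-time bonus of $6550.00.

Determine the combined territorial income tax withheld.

$7344.70

Territorial Income Tax: taxable = $32837.00
  $3468.40 + 24.6% × ($32837.00 − $25600.00) = $3468.40 + 24.6% × $7237.00 = $5248.70
Supplemental (32% flat on bonus): 32% × $6550.00 = $2096.00
Total territorial income tax: $5248.70 + $2096.00 = $7344.70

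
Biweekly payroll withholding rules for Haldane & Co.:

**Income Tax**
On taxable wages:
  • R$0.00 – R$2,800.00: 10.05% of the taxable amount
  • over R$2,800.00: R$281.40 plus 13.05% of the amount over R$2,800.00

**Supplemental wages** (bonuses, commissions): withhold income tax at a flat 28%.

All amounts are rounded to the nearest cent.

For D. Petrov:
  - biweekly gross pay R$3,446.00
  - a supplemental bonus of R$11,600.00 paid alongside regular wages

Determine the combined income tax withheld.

Income Tax: taxable = R$3,446.00
  R$281.40 + 13.05% × (R$3,446.00 − R$2,800.00) = R$281.40 + 13.05% × R$646.00 = R$365.70
Supplemental (28% flat on bonus): 28% × R$11,600.00 = R$3,248.00
Total income tax: R$365.70 + R$3,248.00 = R$3,613.70

R$3,613.70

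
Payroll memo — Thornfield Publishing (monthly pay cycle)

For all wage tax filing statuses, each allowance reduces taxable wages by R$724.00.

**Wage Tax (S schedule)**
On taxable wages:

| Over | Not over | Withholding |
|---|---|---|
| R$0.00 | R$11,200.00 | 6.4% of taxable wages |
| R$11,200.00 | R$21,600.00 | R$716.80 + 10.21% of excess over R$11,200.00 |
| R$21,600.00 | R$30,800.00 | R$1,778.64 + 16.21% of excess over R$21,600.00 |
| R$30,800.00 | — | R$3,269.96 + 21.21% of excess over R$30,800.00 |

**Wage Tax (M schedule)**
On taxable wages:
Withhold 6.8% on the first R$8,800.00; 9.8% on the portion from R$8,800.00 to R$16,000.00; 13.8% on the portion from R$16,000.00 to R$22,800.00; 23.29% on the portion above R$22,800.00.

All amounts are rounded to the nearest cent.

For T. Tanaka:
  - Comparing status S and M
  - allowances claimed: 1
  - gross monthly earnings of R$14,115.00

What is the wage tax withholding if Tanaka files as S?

Wage Tax (S): taxable = R$14,115.00 − 1×R$724.00 = R$13,391.00
  R$716.80 + 10.21% × (R$13,391.00 − R$11,200.00) = R$716.80 + 10.21% × R$2,191.00 = R$940.50

R$940.50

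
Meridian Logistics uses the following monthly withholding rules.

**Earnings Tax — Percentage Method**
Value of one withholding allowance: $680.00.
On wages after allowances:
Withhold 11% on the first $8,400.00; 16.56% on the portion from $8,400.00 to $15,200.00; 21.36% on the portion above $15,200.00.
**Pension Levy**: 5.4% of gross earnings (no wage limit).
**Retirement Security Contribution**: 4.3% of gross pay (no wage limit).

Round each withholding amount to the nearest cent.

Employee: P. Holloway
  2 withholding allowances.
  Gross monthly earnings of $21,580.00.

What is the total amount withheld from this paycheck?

Earnings Tax: taxable = $21,580.00 − 2×$680.00 = $20,220.00
  $2,050.08 + 21.36% × ($20,220.00 − $15,200.00) = $2,050.08 + 21.36% × $5,020.00 = $3,122.35
Pension Levy: 5.4% × $21,580.00 = $1,165.32
Retirement Security Contribution: 4.3% × $21,580.00 = $927.94
Total: $3,122.35 + $1,165.32 + $927.94 = $5,215.61

$5,215.61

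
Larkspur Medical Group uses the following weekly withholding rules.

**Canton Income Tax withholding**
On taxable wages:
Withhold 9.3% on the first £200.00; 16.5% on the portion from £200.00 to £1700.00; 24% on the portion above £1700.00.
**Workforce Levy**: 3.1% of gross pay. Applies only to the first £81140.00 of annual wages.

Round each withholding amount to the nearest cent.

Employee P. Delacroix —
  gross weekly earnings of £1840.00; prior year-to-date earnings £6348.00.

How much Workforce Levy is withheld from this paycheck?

Workforce Levy: 3.1% × £1840.00 = £57.04

£57.04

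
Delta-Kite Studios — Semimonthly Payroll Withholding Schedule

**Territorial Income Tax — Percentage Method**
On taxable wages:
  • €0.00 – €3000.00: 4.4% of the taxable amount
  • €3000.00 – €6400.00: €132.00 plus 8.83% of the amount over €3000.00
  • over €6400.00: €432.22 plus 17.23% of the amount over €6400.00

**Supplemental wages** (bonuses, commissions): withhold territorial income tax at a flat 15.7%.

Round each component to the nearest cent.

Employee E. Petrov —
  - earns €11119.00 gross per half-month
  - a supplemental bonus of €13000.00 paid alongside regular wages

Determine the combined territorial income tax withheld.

Territorial Income Tax: taxable = €11119.00
  €432.22 + 17.23% × (€11119.00 − €6400.00) = €432.22 + 17.23% × €4719.00 = €1245.30
Supplemental (15.7% flat on bonus): 15.7% × €13000.00 = €2041.00
Total territorial income tax: €1245.30 + €2041.00 = €3286.30

€3286.30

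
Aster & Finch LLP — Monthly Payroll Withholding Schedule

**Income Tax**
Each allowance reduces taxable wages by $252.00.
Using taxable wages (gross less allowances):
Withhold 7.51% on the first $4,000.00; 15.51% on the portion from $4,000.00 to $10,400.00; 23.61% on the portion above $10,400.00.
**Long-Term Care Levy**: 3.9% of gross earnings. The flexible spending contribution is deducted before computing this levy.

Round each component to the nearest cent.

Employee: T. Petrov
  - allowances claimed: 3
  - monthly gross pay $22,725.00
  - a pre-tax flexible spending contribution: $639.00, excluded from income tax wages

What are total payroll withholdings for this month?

Income Tax: taxable = $22,725.00 − $639.00 − 3×$252.00 = $21,330.00
  $1,293.04 + 23.61% × ($21,330.00 − $10,400.00) = $1,293.04 + 23.61% × $10,930.00 = $3,873.61
Long-Term Care Levy: 3.9% × $22,086.00 = $861.35
Total: $3,873.61 + $861.35 = $4,734.96

$4,734.96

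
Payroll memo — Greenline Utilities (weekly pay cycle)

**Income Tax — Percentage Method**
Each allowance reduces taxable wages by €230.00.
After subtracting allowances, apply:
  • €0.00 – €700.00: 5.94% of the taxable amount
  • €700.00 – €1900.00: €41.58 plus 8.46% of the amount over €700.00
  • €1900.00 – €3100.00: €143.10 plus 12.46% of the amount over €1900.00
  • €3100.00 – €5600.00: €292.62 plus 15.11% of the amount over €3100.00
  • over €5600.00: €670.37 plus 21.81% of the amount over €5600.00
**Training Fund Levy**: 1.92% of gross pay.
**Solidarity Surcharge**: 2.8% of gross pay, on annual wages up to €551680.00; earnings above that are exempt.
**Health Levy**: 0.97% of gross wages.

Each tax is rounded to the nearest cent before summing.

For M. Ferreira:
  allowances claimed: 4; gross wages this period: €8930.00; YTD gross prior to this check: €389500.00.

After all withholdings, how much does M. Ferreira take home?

€7225.89

Income Tax: taxable = €8930.00 − 4×€230.00 = €8010.00
  €670.37 + 21.81% × (€8010.00 − €5600.00) = €670.37 + 21.81% × €2410.00 = €1195.99
Training Fund Levy: 1.92% × €8930.00 = €171.46
Solidarity Surcharge: 2.8% × €8930.00 = €250.04
Health Levy: 0.97% × €8930.00 = €86.62
Total withheld: €1195.99 + €171.46 + €250.04 + €86.62 = €1704.11
Net pay: €8930.00 − €1704.11 = €7225.89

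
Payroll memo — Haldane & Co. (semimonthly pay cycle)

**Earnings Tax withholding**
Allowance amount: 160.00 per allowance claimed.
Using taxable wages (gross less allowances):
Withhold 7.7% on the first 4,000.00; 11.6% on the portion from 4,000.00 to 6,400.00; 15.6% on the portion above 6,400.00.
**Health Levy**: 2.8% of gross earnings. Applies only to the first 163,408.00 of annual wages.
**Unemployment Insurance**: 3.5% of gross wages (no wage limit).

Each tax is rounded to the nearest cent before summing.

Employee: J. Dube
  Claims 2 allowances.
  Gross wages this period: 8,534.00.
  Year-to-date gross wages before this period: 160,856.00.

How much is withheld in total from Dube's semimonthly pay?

Earnings Tax: taxable = 8,534.00 − 2×160.00 = 8,214.00
  586.40 + 15.6% × (8,214.00 − 6,400.00) = 586.40 + 15.6% × 1,814.00 = 869.38
Health Levy: cap 163,408.00 − YTD 160,856.00 = 2,552.00 subject; 2.8% × 2,552.00 = 71.46
Unemployment Insurance: 3.5% × 8,534.00 = 298.69
Total: 869.38 + 71.46 + 298.69 = 1,239.53

1,239.53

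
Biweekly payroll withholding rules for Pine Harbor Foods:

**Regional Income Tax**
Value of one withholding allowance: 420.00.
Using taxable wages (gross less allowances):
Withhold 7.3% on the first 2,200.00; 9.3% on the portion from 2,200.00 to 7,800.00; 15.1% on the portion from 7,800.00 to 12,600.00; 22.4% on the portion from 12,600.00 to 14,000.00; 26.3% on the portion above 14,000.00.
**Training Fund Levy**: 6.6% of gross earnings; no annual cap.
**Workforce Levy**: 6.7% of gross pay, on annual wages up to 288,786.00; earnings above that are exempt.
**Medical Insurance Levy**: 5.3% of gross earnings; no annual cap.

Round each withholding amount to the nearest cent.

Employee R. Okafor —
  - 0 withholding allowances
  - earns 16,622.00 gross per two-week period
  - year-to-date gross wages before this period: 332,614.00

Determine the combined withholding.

4,387.41

Regional Income Tax: taxable = 16,622.00
  1,719.80 + 26.3% × (16,622.00 − 14,000.00) = 1,719.80 + 26.3% × 2,622.00 = 2,409.39
Training Fund Levy: 6.6% × 16,622.00 = 1,097.05
Workforce Levy: YTD 332,614.00 ≥ cap 288,786.00 → 0.00
Medical Insurance Levy: 5.3% × 16,622.00 = 880.97
Total: 2,409.39 + 1,097.05 + 0.00 + 880.97 = 4,387.41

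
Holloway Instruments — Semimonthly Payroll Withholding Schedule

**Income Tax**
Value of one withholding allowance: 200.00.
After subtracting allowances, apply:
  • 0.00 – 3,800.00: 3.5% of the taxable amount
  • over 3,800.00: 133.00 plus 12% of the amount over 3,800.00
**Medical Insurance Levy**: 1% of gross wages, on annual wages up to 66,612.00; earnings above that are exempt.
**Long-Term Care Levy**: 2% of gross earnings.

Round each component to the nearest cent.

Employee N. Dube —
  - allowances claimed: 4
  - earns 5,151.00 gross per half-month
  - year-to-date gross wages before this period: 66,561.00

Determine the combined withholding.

Income Tax: taxable = 5,151.00 − 4×200.00 = 4,351.00
  133.00 + 12% × (4,351.00 − 3,800.00) = 133.00 + 12% × 551.00 = 199.12
Medical Insurance Levy: cap 66,612.00 − YTD 66,561.00 = 51.00 subject; 1% × 51.00 = 0.51
Long-Term Care Levy: 2% × 5,151.00 = 103.02
Total: 199.12 + 0.51 + 103.02 = 302.65

302.65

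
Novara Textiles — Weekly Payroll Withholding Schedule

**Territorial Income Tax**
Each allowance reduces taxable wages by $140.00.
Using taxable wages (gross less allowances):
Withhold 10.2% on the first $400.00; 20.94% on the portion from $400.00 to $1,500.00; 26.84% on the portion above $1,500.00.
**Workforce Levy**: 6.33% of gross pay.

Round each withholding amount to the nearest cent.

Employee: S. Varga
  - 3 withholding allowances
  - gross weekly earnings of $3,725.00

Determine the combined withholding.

Territorial Income Tax: taxable = $3,725.00 − 3×$140.00 = $3,305.00
  $271.14 + 26.84% × ($3,305.00 − $1,500.00) = $271.14 + 26.84% × $1,805.00 = $755.60
Workforce Levy: 6.33% × $3,725.00 = $235.79
Total: $755.60 + $235.79 = $991.39

$991.39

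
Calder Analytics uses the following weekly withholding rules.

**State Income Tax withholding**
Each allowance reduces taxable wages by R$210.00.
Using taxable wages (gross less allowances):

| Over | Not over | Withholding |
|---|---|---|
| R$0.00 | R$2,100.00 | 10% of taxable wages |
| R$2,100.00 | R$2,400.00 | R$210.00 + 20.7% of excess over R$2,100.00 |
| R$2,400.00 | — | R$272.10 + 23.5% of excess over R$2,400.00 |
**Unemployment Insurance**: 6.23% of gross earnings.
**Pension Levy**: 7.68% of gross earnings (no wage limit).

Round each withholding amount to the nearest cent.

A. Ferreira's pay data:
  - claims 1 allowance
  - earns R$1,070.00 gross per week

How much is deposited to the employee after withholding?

State Income Tax: taxable = R$1,070.00 − 1×R$210.00 = R$860.00
  10% × R$860.00 = R$86.00
Unemployment Insurance: 6.23% × R$1,070.00 = R$66.66
Pension Levy: 7.68% × R$1,070.00 = R$82.18
Total withheld: R$86.00 + R$66.66 + R$82.18 = R$234.84
Net pay: R$1,070.00 − R$234.84 = R$835.16

R$835.16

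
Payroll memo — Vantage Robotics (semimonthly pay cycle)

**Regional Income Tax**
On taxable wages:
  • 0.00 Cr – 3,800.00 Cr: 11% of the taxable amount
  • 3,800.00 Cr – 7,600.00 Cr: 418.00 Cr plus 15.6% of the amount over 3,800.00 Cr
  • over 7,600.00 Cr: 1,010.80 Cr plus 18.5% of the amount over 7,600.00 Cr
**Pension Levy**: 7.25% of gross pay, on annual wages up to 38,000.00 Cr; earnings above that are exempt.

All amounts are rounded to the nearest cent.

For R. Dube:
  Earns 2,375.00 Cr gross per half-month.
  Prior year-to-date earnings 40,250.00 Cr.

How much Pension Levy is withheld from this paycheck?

0.00 Cr

Pension Levy: YTD 40,250.00 Cr ≥ cap 38,000.00 Cr → 0.00 Cr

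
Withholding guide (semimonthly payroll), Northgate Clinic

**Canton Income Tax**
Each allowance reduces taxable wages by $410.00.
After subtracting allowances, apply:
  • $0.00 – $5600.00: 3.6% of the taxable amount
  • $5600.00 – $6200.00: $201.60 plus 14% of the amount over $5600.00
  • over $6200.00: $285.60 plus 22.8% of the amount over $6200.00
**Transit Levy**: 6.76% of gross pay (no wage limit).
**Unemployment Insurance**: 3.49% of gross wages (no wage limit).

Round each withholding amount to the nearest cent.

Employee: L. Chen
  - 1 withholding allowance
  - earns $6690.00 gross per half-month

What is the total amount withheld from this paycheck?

$989.56

Canton Income Tax: taxable = $6690.00 − 1×$410.00 = $6280.00
  $285.60 + 22.8% × ($6280.00 − $6200.00) = $285.60 + 22.8% × $80.00 = $303.84
Transit Levy: 6.76% × $6690.00 = $452.24
Unemployment Insurance: 3.49% × $6690.00 = $233.48
Total: $303.84 + $452.24 + $233.48 = $989.56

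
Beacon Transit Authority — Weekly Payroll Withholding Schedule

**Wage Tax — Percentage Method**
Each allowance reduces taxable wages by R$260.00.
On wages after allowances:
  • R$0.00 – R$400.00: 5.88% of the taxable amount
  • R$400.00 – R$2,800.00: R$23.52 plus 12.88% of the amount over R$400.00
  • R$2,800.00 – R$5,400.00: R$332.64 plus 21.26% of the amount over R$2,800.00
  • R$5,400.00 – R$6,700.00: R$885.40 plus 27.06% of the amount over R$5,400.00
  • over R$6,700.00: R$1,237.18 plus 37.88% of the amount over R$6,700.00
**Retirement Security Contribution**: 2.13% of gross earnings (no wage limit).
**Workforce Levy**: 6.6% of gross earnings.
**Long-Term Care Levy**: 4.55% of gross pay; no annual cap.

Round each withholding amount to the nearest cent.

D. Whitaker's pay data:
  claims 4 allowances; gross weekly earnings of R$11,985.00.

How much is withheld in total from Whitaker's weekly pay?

Wage Tax: taxable = R$11,985.00 − 4×R$260.00 = R$10,945.00
  R$1,237.18 + 37.88% × (R$10,945.00 − R$6,700.00) = R$1,237.18 + 37.88% × R$4,245.00 = R$2,845.19
Retirement Security Contribution: 2.13% × R$11,985.00 = R$255.28
Workforce Levy: 6.6% × R$11,985.00 = R$791.01
Long-Term Care Levy: 4.55% × R$11,985.00 = R$545.32
Total: R$2,845.19 + R$255.28 + R$791.01 + R$545.32 = R$4,436.80

R$4,436.80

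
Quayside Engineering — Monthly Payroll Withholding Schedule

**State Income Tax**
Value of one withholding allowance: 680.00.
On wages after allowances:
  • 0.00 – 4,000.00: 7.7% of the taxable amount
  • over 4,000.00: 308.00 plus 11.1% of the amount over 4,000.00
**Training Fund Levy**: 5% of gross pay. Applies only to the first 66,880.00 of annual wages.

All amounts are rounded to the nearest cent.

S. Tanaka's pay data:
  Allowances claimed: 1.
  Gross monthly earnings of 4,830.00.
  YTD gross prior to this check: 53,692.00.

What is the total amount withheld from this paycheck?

566.15

State Income Tax: taxable = 4,830.00 − 1×680.00 = 4,150.00
  308.00 + 11.1% × (4,150.00 − 4,000.00) = 308.00 + 11.1% × 150.00 = 324.65
Training Fund Levy: 5% × 4,830.00 = 241.50
Total: 324.65 + 241.50 = 566.15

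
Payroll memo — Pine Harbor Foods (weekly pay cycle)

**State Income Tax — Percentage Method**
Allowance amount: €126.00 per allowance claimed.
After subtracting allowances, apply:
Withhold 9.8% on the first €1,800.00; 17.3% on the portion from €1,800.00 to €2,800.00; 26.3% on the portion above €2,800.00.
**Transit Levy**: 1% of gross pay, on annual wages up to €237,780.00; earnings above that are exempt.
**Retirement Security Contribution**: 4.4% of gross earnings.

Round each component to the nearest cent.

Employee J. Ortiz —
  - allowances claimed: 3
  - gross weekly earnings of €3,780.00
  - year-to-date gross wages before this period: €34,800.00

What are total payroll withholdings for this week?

€711.85

State Income Tax: taxable = €3,780.00 − 3×€126.00 = €3,402.00
  €349.40 + 26.3% × (€3,402.00 − €2,800.00) = €349.40 + 26.3% × €602.00 = €507.73
Transit Levy: 1% × €3,780.00 = €37.80
Retirement Security Contribution: 4.4% × €3,780.00 = €166.32
Total: €507.73 + €37.80 + €166.32 = €711.85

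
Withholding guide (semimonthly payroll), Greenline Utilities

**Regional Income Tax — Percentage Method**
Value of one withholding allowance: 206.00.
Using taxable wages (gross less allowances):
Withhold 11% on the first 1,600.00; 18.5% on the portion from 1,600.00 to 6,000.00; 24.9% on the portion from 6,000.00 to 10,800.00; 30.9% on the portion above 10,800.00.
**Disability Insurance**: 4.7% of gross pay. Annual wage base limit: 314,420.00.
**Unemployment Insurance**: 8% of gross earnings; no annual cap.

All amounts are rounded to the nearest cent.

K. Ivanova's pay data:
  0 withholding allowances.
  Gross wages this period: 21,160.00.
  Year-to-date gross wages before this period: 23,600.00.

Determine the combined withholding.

8,073.76

Regional Income Tax: taxable = 21,160.00
  2,185.20 + 30.9% × (21,160.00 − 10,800.00) = 2,185.20 + 30.9% × 10,360.00 = 5,386.44
Disability Insurance: 4.7% × 21,160.00 = 994.52
Unemployment Insurance: 8% × 21,160.00 = 1,692.80
Total: 5,386.44 + 994.52 + 1,692.80 = 8,073.76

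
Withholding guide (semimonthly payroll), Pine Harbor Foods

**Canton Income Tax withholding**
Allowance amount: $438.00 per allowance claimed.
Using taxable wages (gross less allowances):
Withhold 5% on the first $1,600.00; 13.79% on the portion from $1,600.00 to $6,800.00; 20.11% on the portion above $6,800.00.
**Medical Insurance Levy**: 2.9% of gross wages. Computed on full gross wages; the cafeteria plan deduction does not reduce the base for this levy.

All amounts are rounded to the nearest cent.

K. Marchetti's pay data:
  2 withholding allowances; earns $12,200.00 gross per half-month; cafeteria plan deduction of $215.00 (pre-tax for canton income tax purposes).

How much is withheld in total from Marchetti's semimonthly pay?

$2,017.42

Canton Income Tax: taxable = $12,200.00 − $215.00 − 2×$438.00 = $11,109.00
  $797.08 + 20.11% × ($11,109.00 − $6,800.00) = $797.08 + 20.11% × $4,309.00 = $1,663.62
Medical Insurance Levy: 2.9% × $12,200.00 = $353.80
Total: $1,663.62 + $353.80 = $2,017.42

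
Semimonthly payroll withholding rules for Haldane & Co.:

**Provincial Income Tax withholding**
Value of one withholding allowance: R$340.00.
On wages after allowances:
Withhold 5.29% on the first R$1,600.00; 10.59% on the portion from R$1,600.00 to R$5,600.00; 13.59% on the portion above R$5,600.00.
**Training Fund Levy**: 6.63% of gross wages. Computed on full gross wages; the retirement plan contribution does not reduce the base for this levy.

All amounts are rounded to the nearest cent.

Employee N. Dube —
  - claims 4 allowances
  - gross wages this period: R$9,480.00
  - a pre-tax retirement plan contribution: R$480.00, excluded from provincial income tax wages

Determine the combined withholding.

R$1,414.00

Provincial Income Tax: taxable = R$9,480.00 − R$480.00 − 4×R$340.00 = R$7,640.00
  R$508.24 + 13.59% × (R$7,640.00 − R$5,600.00) = R$508.24 + 13.59% × R$2,040.00 = R$785.48
Training Fund Levy: 6.63% × R$9,480.00 = R$628.52
Total: R$785.48 + R$628.52 = R$1,414.00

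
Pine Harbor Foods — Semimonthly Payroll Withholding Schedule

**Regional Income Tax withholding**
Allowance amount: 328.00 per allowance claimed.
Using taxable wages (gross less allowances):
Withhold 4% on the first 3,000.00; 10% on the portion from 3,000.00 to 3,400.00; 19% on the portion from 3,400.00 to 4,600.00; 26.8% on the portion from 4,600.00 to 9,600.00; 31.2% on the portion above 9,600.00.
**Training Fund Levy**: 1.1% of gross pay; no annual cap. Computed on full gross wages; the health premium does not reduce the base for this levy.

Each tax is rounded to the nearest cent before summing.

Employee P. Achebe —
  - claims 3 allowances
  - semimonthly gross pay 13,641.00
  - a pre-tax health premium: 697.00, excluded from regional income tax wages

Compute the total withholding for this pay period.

Regional Income Tax: taxable = 13,641.00 − 697.00 − 3×328.00 = 11,960.00
  1,728.00 + 31.2% × (11,960.00 − 9,600.00) = 1,728.00 + 31.2% × 2,360.00 = 2,464.32
Training Fund Levy: 1.1% × 13,641.00 = 150.05
Total: 2,464.32 + 150.05 = 2,614.37

2,614.37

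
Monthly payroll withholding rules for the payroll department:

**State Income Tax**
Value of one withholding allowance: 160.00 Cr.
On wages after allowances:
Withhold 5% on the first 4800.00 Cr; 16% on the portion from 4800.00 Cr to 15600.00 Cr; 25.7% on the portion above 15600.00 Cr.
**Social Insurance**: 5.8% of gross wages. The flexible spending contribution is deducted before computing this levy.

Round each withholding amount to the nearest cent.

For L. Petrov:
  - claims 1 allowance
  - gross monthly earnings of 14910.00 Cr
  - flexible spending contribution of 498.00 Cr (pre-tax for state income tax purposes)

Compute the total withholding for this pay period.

2588.22 Cr

State Income Tax: taxable = 14910.00 Cr − 498.00 Cr − 1×160.00 Cr = 14252.00 Cr
  240.00 Cr + 16% × (14252.00 Cr − 4800.00 Cr) = 240.00 Cr + 16% × 9452.00 Cr = 1752.32 Cr
Social Insurance: 5.8% × 14412.00 Cr = 835.90 Cr
Total: 1752.32 Cr + 835.90 Cr = 2588.22 Cr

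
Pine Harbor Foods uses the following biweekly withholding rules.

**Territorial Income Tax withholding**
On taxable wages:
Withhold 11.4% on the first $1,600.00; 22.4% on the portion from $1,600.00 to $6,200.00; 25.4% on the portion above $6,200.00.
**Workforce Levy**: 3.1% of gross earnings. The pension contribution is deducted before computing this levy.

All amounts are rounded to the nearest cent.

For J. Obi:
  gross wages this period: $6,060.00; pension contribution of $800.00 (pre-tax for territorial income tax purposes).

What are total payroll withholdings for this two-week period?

$1,165.30

Territorial Income Tax: taxable = $6,060.00 − $800.00 = $5,260.00
  $182.40 + 22.4% × ($5,260.00 − $1,600.00) = $182.40 + 22.4% × $3,660.00 = $1,002.24
Workforce Levy: 3.1% × $5,260.00 = $163.06
Total: $1,002.24 + $163.06 = $1,165.30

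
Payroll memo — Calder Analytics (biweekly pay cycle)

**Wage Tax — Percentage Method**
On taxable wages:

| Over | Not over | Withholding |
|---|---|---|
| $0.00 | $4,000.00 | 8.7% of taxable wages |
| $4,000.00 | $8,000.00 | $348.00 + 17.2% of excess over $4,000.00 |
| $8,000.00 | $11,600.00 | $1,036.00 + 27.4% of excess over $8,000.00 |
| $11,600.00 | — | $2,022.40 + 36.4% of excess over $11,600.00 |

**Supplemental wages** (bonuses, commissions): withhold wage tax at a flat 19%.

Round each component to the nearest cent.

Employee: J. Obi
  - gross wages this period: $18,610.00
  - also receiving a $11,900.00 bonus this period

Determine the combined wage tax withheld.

Wage Tax: taxable = $18,610.00
  $2,022.40 + 36.4% × ($18,610.00 − $11,600.00) = $2,022.40 + 36.4% × $7,010.00 = $4,574.04
Supplemental (19% flat on bonus): 19% × $11,900.00 = $2,261.00
Total wage tax: $4,574.04 + $2,261.00 = $6,835.04

$6,835.04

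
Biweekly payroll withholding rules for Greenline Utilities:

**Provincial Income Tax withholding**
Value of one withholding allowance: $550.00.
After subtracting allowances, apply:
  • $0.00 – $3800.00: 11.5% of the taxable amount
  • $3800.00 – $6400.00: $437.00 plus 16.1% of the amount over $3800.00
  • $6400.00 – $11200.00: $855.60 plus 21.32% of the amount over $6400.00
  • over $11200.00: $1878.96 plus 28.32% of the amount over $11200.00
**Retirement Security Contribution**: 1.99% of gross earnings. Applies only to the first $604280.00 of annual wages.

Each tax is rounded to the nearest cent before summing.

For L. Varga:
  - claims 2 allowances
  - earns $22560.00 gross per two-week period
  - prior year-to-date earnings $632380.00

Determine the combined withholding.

$4784.59

Provincial Income Tax: taxable = $22560.00 − 2×$550.00 = $21460.00
  $1878.96 + 28.32% × ($21460.00 − $11200.00) = $1878.96 + 28.32% × $10260.00 = $4784.59
Retirement Security Contribution: YTD $632380.00 ≥ cap $604280.00 → $0.00
Total: $4784.59 + $0.00 = $4784.59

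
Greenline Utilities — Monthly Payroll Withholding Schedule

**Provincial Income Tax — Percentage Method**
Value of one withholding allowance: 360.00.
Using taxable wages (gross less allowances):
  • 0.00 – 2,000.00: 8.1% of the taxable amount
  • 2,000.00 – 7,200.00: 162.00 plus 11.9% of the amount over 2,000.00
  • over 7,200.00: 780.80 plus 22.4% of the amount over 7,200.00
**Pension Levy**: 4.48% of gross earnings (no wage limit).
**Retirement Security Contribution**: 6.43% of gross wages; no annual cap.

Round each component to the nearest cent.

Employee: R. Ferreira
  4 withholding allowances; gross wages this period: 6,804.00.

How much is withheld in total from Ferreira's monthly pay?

1,304.64

Provincial Income Tax: taxable = 6,804.00 − 4×360.00 = 5,364.00
  162.00 + 11.9% × (5,364.00 − 2,000.00) = 162.00 + 11.9% × 3,364.00 = 562.32
Pension Levy: 4.48% × 6,804.00 = 304.82
Retirement Security Contribution: 6.43% × 6,804.00 = 437.50
Total: 562.32 + 304.82 + 437.50 = 1,304.64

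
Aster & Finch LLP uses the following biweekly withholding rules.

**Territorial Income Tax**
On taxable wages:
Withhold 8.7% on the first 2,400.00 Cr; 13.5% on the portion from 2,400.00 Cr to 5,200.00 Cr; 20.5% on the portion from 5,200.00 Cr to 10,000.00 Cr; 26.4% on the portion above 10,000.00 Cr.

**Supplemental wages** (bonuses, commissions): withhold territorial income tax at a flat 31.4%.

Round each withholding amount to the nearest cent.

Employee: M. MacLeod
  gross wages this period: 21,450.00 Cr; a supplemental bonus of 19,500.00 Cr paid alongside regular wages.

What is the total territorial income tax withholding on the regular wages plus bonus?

Territorial Income Tax: taxable = 21,450.00 Cr
  1,570.80 Cr + 26.4% × (21,450.00 Cr − 10,000.00 Cr) = 1,570.80 Cr + 26.4% × 11,450.00 Cr = 4,593.60 Cr
Supplemental (31.4% flat on bonus): 31.4% × 19,500.00 Cr = 6,123.00 Cr
Total territorial income tax: 4,593.60 Cr + 6,123.00 Cr = 10,716.60 Cr

10,716.60 Cr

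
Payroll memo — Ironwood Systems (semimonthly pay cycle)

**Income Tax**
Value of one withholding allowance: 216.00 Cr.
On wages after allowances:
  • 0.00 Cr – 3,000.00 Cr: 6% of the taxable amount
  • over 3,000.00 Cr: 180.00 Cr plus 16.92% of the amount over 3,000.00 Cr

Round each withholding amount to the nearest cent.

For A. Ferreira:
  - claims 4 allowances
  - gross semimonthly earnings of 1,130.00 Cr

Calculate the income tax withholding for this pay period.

Income Tax: taxable = 1,130.00 Cr − 4×216.00 Cr = 266.00 Cr
  6% × 266.00 Cr = 15.96 Cr

15.96 Cr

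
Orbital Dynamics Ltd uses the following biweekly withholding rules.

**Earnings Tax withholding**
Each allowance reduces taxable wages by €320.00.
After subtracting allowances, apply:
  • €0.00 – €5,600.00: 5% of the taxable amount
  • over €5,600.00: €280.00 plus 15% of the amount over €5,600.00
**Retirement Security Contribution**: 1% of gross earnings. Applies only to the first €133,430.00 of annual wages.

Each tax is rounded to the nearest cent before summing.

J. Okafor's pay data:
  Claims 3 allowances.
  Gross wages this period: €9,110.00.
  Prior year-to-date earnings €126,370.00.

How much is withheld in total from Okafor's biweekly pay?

Earnings Tax: taxable = €9,110.00 − 3×€320.00 = €8,150.00
  €280.00 + 15% × (€8,150.00 − €5,600.00) = €280.00 + 15% × €2,550.00 = €662.50
Retirement Security Contribution: cap €133,430.00 − YTD €126,370.00 = €7,060.00 subject; 1% × €7,060.00 = €70.60
Total: €662.50 + €70.60 = €733.10

€733.10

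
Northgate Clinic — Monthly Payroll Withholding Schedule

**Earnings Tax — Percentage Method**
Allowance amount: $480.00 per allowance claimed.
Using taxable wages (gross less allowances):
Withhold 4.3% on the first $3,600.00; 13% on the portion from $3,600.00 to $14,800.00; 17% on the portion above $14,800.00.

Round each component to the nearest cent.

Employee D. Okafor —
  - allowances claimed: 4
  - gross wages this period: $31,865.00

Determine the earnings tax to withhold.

Earnings Tax: taxable = $31,865.00 − 4×$480.00 = $29,945.00
  $1,610.80 + 17% × ($29,945.00 − $14,800.00) = $1,610.80 + 17% × $15,145.00 = $4,185.45

$4,185.45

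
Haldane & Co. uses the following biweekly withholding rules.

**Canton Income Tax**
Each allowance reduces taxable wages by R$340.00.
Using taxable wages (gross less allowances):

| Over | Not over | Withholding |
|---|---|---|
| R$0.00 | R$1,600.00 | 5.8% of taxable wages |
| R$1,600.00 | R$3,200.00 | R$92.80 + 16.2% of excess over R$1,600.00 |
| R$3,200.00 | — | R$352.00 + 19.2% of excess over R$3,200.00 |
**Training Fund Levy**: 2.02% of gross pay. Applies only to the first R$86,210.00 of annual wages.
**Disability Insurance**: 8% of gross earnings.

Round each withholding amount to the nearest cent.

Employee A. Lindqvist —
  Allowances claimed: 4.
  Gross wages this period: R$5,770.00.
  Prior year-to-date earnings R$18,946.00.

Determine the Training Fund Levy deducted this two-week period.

R$116.55

Training Fund Levy: 2.02% × R$5,770.00 = R$116.55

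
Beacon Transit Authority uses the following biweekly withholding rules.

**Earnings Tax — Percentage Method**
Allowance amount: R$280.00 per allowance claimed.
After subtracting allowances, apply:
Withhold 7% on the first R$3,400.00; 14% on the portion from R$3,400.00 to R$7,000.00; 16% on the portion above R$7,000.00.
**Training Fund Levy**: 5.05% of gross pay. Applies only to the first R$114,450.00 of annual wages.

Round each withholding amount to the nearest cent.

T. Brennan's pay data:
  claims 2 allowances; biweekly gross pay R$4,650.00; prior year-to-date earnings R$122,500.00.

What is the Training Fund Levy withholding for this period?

R$0.00

Training Fund Levy: YTD R$122,500.00 ≥ cap R$114,450.00 → R$0.00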